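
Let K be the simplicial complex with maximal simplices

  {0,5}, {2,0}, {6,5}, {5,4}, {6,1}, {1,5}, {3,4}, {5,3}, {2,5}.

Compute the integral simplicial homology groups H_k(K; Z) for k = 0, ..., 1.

H_0 = Z,  H_1 = Z^3.

K has 7 vertices, 9 edges.
rank ∂_0 = 0, rank ∂_1 = 6 ⇒ b_0 = 7 − 0 − 6 = 1; all invariant factors of ∂_1 are 1 so no torsion. So H_0 ≅ Z.
rank ∂_1 = 6, rank ∂_2 = 0 ⇒ b_1 = 9 − 6 − 0 = 3. So H_1 ≅ Z^3.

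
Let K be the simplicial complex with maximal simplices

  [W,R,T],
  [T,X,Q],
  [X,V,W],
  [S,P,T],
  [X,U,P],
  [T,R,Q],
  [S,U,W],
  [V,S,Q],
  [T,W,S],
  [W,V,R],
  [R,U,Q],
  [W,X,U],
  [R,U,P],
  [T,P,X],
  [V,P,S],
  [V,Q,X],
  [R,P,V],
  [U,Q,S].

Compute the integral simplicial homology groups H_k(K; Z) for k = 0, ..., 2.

H_0 = Z,  H_1 = Z^2,  H_2 = Z.

Order the vertices as P < Q < R < S < T < U < V < W < X. Listing each simplex with vertices in this order, K has dimension 2 with simplices:

  0-simplices (9): P, Q, R, S, T, U, V, W, X
  1-simplices (27): PR, PS, PT, PU, PV, PX, QR, QS, QT, QU, QV, QX, RT, RU, RV, RW, ST, SU, SV, SW, TW, TX, UW, UX, VW, VX, WX
  2-simplices (18): PRU, PRV, PST, PSV, PTX, PUX, QRT, QRU, QSU, QSV, QTX, QVX, RTW, RVW, STW, SUW, UWX, VWX

so the chain groups are C_0 ≅ Z^9, C_1 ≅ Z^27, C_2 ≅ Z^18.

∂_1: C_1 → C_0 maps an edge to its endpoints' difference, ∂[p,q] = q − p. For instance
  ∂QS = S − Q.
As a 9×27 matrix over Z this has rank 8, with invariant factors (1,1,1,1,1,1,1,1).

∂_2: C_2 → C_1 maps a triangle to the signed sum of its edges. For instance
  ∂RTW = TW − RW + RT,
  ∂SUW = UW − SW + SU.
This gives a 27×18 integer matrix of rank 17; reducing to Smith normal form yields diagonal entries (1,1,1,1,1,1,1,1,1,1,1,1,1,1,1,1,1).

Computing H_k = (kernel of ∂_k) / (image of ∂_{k+1}):

  H_0: rank C_0 − rank ∂_1 = 9 − 8 = 1, and the invariant factors of ∂_1 are all 1, so H_0 ≅ Z.
  H_1: rank ker ∂_1 − rank ∂_2 = (27 − 8) − 17 = 2, and the invariant factors of ∂_2 are all 1, so H_1 ≅ Z^2.
  H_2: rank ker ∂_2 − rank ∂_3 = (18 − 17) − 0 = 1, and there is no ∂_3, so H_2 ≅ Z.

As a check, the Euler characteristic is 9 − 27 + 18 = 0, which agrees with 1 − 2 + 1 = 0.
(K is a triangulation of the torus T^2.)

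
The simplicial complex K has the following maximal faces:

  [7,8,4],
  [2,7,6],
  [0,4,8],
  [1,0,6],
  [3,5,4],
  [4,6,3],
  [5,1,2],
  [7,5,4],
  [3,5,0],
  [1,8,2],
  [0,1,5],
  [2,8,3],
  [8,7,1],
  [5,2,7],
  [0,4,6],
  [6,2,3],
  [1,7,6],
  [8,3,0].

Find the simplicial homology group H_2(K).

H_2 ≅ 0.

K has 9 vertices, 27 edges, 18 triangles.
rank ∂_2 = 18, rank ∂_3 = 0 ⇒ b_2 = 18 − 18 − 0 = 0. So H_2 ≅ 0.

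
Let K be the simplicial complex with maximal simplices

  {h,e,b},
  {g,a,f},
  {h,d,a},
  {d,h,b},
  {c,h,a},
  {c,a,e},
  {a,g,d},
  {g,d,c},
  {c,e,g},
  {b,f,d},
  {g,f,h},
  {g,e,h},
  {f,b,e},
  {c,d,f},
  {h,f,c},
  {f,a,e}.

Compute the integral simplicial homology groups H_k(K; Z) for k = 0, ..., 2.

H_0 = Z,  H_1 = Z^2,  H_2 = Z.

Order the vertices as a < b < c < d < e < f < g < h. Listing each simplex with vertices in this order, K has dimension 2 with simplices:

  0-simplices (8): a, b, c, d, e, f, g, h
  1-simplices (24): ac, ad, ae, af, ag, ah, bd, be, bf, bh, cd, ce, cf, cg, ch, df, dg, dh, ef, eg, eh, fg, fh, gh
  2-simplices (16): ace, ach, adg, adh, aef, afg, bdf, bdh, bef, beh, cdf, cdg, ceg, cfh, egh, fgh

Hence C_0 ≅ Z^8, C_1 ≅ Z^24, C_2 ≅ Z^16.

∂_1: C_1 → C_0 is given by ∂[p,q] = [q] − [p]. For instance
  ∂eg = g − e.
This gives a 8×24 integer matrix of rank 7; reducing to Smith normal form yields diagonal entries (1,1,1,1,1,1,1).

The boundary map ∂_2: C_2 → C_1 maps a triangle to the signed sum of its edges. For instance
  ∂bef = ef − bf + be,
  ∂afg = fg − ag + af.
As a 24×16 matrix over Z this has rank 15, with invariant factors (1,1,1,1,1,1,1,1,1,1,1,1,1,1,1).

Now H_k = ker ∂_k / im ∂_{k+1}, so:

  H_0: rank C_0 − rank ∂_1 = 8 − 7 = 1, and the invariant factors of ∂_1 are all 1, so H_0 ≅ Z.
  H_1: rank ker ∂_1 − rank ∂_2 = (24 − 7) − 15 = 2, and the invariant factors of ∂_2 are all 1, so H_1 ≅ Z^2.
  H_2: rank ker ∂_2 − rank ∂_3 = (16 − 15) − 0 = 1, and there is no ∂_3, so H_2 ≅ Z.

(K is a triangulation of the torus T^2.)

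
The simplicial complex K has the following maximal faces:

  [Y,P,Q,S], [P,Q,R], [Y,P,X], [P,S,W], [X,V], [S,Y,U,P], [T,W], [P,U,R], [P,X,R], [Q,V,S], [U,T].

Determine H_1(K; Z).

H_1 = Z^2.

K has 10 vertices, 22 edges, 13 triangles, 2 3-simplices.
rank ∂_1 = 9, rank ∂_2 = 11 ⇒ b_1 = 22 − 9 − 11 = 2; all invariant factors of ∂_2 are 1 so no torsion. So H_1 ≅ Z^2.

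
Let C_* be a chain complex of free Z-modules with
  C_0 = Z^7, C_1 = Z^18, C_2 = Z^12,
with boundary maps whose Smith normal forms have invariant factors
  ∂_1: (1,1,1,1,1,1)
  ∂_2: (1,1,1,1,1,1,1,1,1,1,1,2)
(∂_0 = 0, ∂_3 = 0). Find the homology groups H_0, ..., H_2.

H_0 ≅ Z,  H_1 ≅ Z/2Z,  H_2 = 0.

H_0: b_0 = 7 − 0 − 6 = 1; torsion from ∂_1 factors > 1: none. So H_0 ≅ Z.
H_1: b_1 = 18 − 6 − 12 = 0; torsion from ∂_2 factors > 1: [2]. So H_1 ≅ Z/2Z.
H_2: b_2 = 12 − 12 − 0 = 0; torsion from ∂_3 factors > 1: none. So H_2 ≅ 0.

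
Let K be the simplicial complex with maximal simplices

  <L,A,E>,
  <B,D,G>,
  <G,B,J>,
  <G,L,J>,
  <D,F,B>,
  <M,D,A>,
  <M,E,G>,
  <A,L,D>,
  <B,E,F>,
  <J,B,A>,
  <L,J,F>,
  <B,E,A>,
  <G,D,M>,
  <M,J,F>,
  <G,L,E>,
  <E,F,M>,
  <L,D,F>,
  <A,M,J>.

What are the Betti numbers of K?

b_0 = 1, b_1 = 2, b_2 = 1.

Order the vertices as A < B < D < E < F < G < J < L < M. Listing each simplex with vertices in this order, K has dimension 2 with simplices:

  0-simplices (9): A, B, D, E, F, G, J, L, M
  1-simplices (27): AB, AD, AE, AJ, AL, AM, BD, BE, BF, BG, BJ, DF, DG, DL, DM, EF, EG, EL, EM, FJ, FL, FM, GJ, GL, GM, JL, JM
  2-simplices (18): ABE, ABJ, ADL, ADM, AEL, AJM, BDF, BDG, BEF, BGJ, DFL, DGM, EFM, EGL, EGM, FJL, FJM, GJL

Hence C_0 ≅ Z^9, C_1 ≅ Z^27, C_2 ≅ Z^18.

The boundary map ∂_1: C_1 → C_0 is given by ∂[p,q] = [q] − [p]. For instance
  ∂EG = G − E.
The 9×27 boundary matrix has rank 8 and Smith normal form diag(1,1,1,1,1,1,1,1).

The boundary map ∂_2: C_2 → C_1 acts by ∂[p,q,r] = [q,r] − [p,r] + [p,q]. For instance
  ∂ABJ = BJ − AJ + AB,
  ∂AEL = EL − AL + AE.
This gives a 27×18 integer matrix of rank 17; reducing to Smith normal form yields diagonal entries (1,1,1,1,1,1,1,1,1,1,1,1,1,1,1,1,1).

Now H_k = ker ∂_k / im ∂_{k+1}, so:

  H_0: rank C_0 − rank ∂_1 = 9 − 8 = 1, and the invariant factors of ∂_1 are all 1, so H_0 ≅ Z.
  H_1: rank ker ∂_1 − rank ∂_2 = (27 − 8) − 17 = 2, and the invariant factors of ∂_2 are all 1, so H_1 ≅ Z^2.
  H_2: rank ker ∂_2 − rank ∂_3 = (18 − 17) − 0 = 1, and there is no ∂_3, so H_2 ≅ Z.

Hence the Betti numbers are b_0 = 1, b_1 = 2, b_2 = 1.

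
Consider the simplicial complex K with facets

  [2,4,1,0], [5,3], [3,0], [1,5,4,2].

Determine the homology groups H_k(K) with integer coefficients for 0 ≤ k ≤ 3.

H_0 = Z,  H_1 = Z,  H_2 = 0,  H_3 = 0.

Take the total order 0 < 1 < 2 < 3 < 4 < 5 on the vertex set. Then K (dimension 3) consists of the simplices:

  0-simplices (6): [0], [1], [2], [3], [4], [5]
  1-simplices (11): [0,1], [0,2], [0,3], [0,4], [1,2], [1,4], [1,5], [2,4], [2,5], [3,5], [4,5]
  2-simplices (7): [0,1,2], [0,1,4], [0,2,4], [1,2,4], [1,2,5], [1,4,5], [2,4,5]
  3-simplices (2): [0,1,2,4], [1,2,4,5]

so the chain groups are C_0 ≅ Z^6, C_1 ≅ Z^11, C_2 ≅ Z^7, C_3 ≅ Z^2.

The boundary map ∂_1: C_1 → C_0 sends each edge [p,q] (with p < q) to q − p. For instance
  ∂[4,5] = [5] − [4].
The 6×11 boundary matrix has rank 5 and Smith normal form diag(1,1,1,1,1).

The boundary map ∂_2: C_2 → C_1 maps a triangle to the signed sum of its edges. For instance
  ∂[2,4,5] = [4,5] − [2,5] + [2,4],
  ∂[0,2,4] = [2,4] − [0,4] + [0,2].
As a 11×7 matrix over Z this has rank 5, with invariant factors (1,1,1,1,1).

∂_3: C_3 → C_2 sends each 3-simplex σ to the alternating sum Σ_i (−1)^i (σ with its i-th vertex removed). For instance
  ∂[0,1,2,4] = [1,2,4] − [0,2,4] + [0,1,4] − [0,1,2],
  ∂[1,2,4,5] = [2,4,5] − [1,4,5] + [1,2,5] − [1,2,4].
The resulting 7×2 matrix has rank 2, and its Smith normal form has invariant factors (1,1).

From H_k ≅ ker(∂_k) / im(∂_{k+1}) we obtain:

  H_0: rank C_0 − rank ∂_1 = 6 − 5 = 1, and the invariant factors of ∂_1 are all 1, so H_0 ≅ Z.
  H_1: rank ker ∂_1 − rank ∂_2 = (11 − 5) − 5 = 1, and the invariant factors of ∂_2 are all 1, so H_1 ≅ Z.
  H_2: rank ker ∂_2 − rank ∂_3 = (7 − 5) − 2 = 0, and the invariant factors of ∂_3 are all 1, so H_2 ≅ 0.
  H_3: rank ker ∂_3 − rank ∂_4 = (2 − 2) − 0 = 0, and there is no ∂_4, so H_3 ≅ 0.

As a check, the Euler characteristic is 6 − 11 + 7 − 2 = 0, which agrees with 1 − 1 + 0 − 0 = 0.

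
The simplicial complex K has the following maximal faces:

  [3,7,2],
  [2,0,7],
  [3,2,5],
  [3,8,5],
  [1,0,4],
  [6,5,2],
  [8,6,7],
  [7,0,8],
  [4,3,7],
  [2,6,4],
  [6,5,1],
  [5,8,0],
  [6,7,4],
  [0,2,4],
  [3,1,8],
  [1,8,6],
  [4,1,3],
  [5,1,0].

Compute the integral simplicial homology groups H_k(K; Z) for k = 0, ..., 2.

H_0 = Z,  H_1 = Z ⊕ Z/2,  H_2 = 0.

Fix the vertex order 0 < 1 < 2 < 3 < 4 < 5 < 6 < 7 < 8 and write every simplex with vertices in increasing order. Then dim K = 2 and the simplices of K are:

  0-simplices (9): [0], [1], [2], [3], [4], [5], [6], [7], [8]
  1-simplices (27): (27 of them)
  2-simplices (18): [0,1,4], [0,1,5], [0,2,4], [0,2,7], [0,5,8], [0,7,8], [1,3,4], [1,3,8], [1,5,6], [1,6,8], [2,3,5], [2,3,7], [2,4,6], [2,5,6], [3,4,7], [3,5,8], [4,6,7], [6,7,8]

so the chain groups are C_0 ≅ Z^9, C_1 ≅ Z^27, C_2 ≅ Z^18.

∂_1: C_1 → C_0 sends each edge [p,q] (with p < q) to q − p.
As a 9×27 matrix over Z this has rank 8, with invariant factors (1,1,1,1,1,1,1,1).

The boundary map ∂_2: C_2 → C_1 maps a triangle to the signed sum of its edges. For instance
  ∂[4,6,7] = [6,7] − [4,7] + [4,6],
  ∂[2,3,5] = [3,5] − [2,5] + [2,3].
This gives a 27×18 integer matrix of rank 18; reducing to Smith normal form yields diagonal entries (1,1,1,1,1,1,1,1,1,1,1,1,1,1,1,1,1,2).

Now H_k = ker ∂_k / im ∂_{k+1}, so:

  H_0: rank C_0 − rank ∂_1 = 9 − 8 = 1, and the invariant factors of ∂_1 are all 1, so H_0 = Z.
  H_1: rank ker ∂_1 − rank ∂_2 = (27 − 8) − 18 = 1, and ∂_2 has invariant factor 2 > 1, so H_1 = Z ⊕ Z/2.
  H_2: rank ker ∂_2 − rank ∂_3 = (18 − 18) − 0 = 0, and there is no ∂_3, so H_2 = 0.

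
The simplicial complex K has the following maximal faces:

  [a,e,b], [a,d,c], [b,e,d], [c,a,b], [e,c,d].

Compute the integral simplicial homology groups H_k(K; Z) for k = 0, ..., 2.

Take the total order a < b < c < d < e on the vertex set. Then K (dimension 2) consists of the simplices:

  0-simplices (5): a, b, c, d, e
  1-simplices (10): ab, ac, ad, ae, bc, bd, be, cd, ce, de
  2-simplices (5): abc, abe, acd, bde, cde

so the chain groups are C_0 ≅ Z^5, C_1 ≅ Z^10, C_2 ≅ Z^5.

The boundary map ∂_1: C_1 → C_0 sends each edge [p,q] (with p < q) to q − p.
As a 5×10 matrix over Z this has rank 4, with invariant factors (1,1,1,1).

The boundary map ∂_2: C_2 → C_1 maps a triangle to the signed sum of its edges. For instance
  ∂acd = cd − ad + ac,
  ∂abc = bc − ac + ab.
The 10×5 boundary matrix has rank 5 and Smith normal form diag(1,1,1,1,1).

Now H_k = ker ∂_k / im ∂_{k+1}, so:

  H_0: rank C_0 − rank ∂_1 = 5 − 4 = 1, and the invariant factors of ∂_1 are all 1, so H_0 ≅ Z.
  H_1: rank ker ∂_1 − rank ∂_2 = (10 − 4) − 5 = 1, and the invariant factors of ∂_2 are all 1, so H_1 ≅ Z.
  H_2: rank ker ∂_2 − rank ∂_3 = (5 − 5) − 0 = 0, and there is no ∂_3, so H_2 ≅ 0.

H_0 ≅ Z,  H_1 ≅ Z,  H_2 = 0.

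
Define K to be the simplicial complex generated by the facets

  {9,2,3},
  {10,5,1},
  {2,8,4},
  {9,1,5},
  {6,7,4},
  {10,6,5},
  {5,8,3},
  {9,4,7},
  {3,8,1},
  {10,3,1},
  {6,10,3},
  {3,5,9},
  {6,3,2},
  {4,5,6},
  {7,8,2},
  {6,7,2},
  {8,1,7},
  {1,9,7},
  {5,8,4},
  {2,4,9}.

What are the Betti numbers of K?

b_0 = 1, b_1 = 1, b_2 = 0.

K has 10 vertices, 30 edges, 20 triangles.
rank ∂_0 = 0, rank ∂_1 = 9 ⇒ b_0 = 10 − 0 − 9 = 1; all invariant factors of ∂_1 are 1 so no torsion. So H_0 = Z.
rank ∂_1 = 9, rank ∂_2 = 20 ⇒ b_1 = 30 − 9 − 20 = 1; ∂_2 has invariant factor(s) [2] giving torsion. So H_1 = Z ⊕ Z/2.
rank ∂_2 = 20, rank ∂_3 = 0 ⇒ b_2 = 20 − 20 − 0 = 0. So H_2 = 0.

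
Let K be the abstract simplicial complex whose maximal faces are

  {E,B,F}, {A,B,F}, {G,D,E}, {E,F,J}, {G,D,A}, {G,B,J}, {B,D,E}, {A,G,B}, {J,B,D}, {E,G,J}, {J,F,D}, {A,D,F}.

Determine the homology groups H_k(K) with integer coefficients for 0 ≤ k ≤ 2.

K has 7 vertices, 18 edges, 12 triangles.
rank ∂_0 = 0, rank ∂_1 = 6 ⇒ b_0 = 7 − 0 − 6 = 1; all invariant factors of ∂_1 are 1 so no torsion. So H_0 ≅ Z.
rank ∂_1 = 6, rank ∂_2 = 12 ⇒ b_1 = 18 − 6 − 12 = 0; ∂_2 has invariant factor(s) [2] giving torsion. So H_1 ≅ Z/2Z.
rank ∂_2 = 12, rank ∂_3 = 0 ⇒ b_2 = 12 − 12 − 0 = 0. So H_2 ≅ 0.

H_0 = Z,  H_1 = Z/2Z,  H_2 = 0.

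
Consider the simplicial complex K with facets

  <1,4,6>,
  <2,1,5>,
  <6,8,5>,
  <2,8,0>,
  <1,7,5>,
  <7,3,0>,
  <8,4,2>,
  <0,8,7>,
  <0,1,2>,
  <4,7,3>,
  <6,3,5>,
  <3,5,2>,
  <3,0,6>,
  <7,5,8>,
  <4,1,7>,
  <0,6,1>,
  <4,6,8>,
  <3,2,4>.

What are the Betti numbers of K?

b_0 = 1, b_1 = 2, b_2 = 1.

Fix the vertex order 0 < 1 < 2 < 3 < 4 < 5 < 6 < 7 < 8 and write every simplex with vertices in increasing order. Then dim K = 2 and the simplices of K are:

  0-simplices (9): [0], [1], [2], [3], [4], [5], [6], [7], [8]
  1-simplices (27): (27 of them)
  2-simplices (18): [0,1,2], [0,1,6], [0,2,8], [0,3,6], [0,3,7], [0,7,8], [1,2,5], [1,4,6], [1,4,7], [1,5,7], [2,3,4], [2,3,5], [2,4,8], [3,4,7], [3,5,6], [4,6,8], [5,6,8], [5,7,8]

so the chain groups are C_0 ≅ Z^9, C_1 ≅ Z^27, C_2 ≅ Z^18.

∂_1: C_1 → C_0 sends each edge [p,q] (with p < q) to q − p. For instance
  ∂[2,8] = [8] − [2].
This gives a 9×27 integer matrix of rank 8; reducing to Smith normal form yields diagonal entries (1,1,1,1,1,1,1,1).

The boundary map ∂_2: C_2 → C_1 acts by ∂[p,q,r] = [q,r] − [p,r] + [p,q]. For instance
  ∂[0,7,8] = [7,8] − [0,8] + [0,7],
  ∂[5,7,8] = [7,8] − [5,8] + [5,7].
This gives a 27×18 integer matrix of rank 17; reducing to Smith normal form yields diagonal entries (1,1,1,1,1,1,1,1,1,1,1,1,1,1,1,1,1).

Computing H_k = (kernel of ∂_k) / (image of ∂_{k+1}):

  H_0: rank C_0 − rank ∂_1 = 9 − 8 = 1, and the invariant factors of ∂_1 are all 1, so H_0 = Z.
  H_1: rank ker ∂_1 − rank ∂_2 = (27 − 8) − 17 = 2, and the invariant factors of ∂_2 are all 1, so H_1 = Z^2.
  H_2: rank ker ∂_2 − rank ∂_3 = (18 − 17) − 0 = 1, and there is no ∂_3, so H_2 = Z.

As a check, the Euler characteristic is 9 − 27 + 18 = 0, which agrees with 1 − 2 + 1 = 0.

Hence the Betti numbers are b_0 = 1, b_1 = 2, b_2 = 1.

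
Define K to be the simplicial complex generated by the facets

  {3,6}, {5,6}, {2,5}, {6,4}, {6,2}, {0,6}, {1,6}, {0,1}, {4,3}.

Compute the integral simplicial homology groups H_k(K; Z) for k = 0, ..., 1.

We work with the vertex ordering 0 < 1 < 2 < 3 < 4 < 5 < 6. The simplices of K, each written with vertices in increasing order, are:

  0-simplices (7): [0], [1], [2], [3], [4], [5], [6]
  1-simplices (9): [0,1], [0,6], [1,6], [2,5], [2,6], [3,4], [3,6], [4,6], [5,6]

Hence C_0 ≅ Z^7, C_1 ≅ Z^9.

The boundary map ∂_1: C_1 → C_0 sends each edge [p,q] (with p < q) to q − p.
The 7×9 boundary matrix has rank 6 and Smith normal form diag(1,1,1,1,1,1).

Computing H_k = (kernel of ∂_k) / (image of ∂_{k+1}):

  H_0: rank C_0 − rank ∂_1 = 7 − 6 = 1, and the invariant factors of ∂_1 are all 1, so H_0 = Z.
  H_1: rank ker ∂_1 − rank ∂_2 = (9 − 6) − 0 = 3, and there is no ∂_2, so H_1 = Z^3.

H_0 = Z,  H_1 = Z^3.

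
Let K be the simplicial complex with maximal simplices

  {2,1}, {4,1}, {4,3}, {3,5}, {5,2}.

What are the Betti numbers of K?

b_0 = 1, b_1 = 1.

We work with the vertex ordering 1 < 2 < 3 < 4 < 5. The simplices of K, each written with vertices in increasing order, are:

  0-simplices (5): [1], [2], [3], [4], [5]
  1-simplices (5): [1,2], [1,4], [2,5], [3,4], [3,5]

Hence C_0 ≅ Z^5, C_1 ≅ Z^5.

The boundary map ∂_1: C_1 → C_0 is given by ∂[p,q] = [q] − [p].
The resulting 5×5 matrix has rank 4, and its Smith normal form has invariant factors (1,1,1,1).

Reading off H_k = ker ∂_k / im ∂_{k+1}:

  H_0: rank C_0 − rank ∂_1 = 5 − 4 = 1, and the invariant factors of ∂_1 are all 1, so H_0 = Z.
  H_1: rank ker ∂_1 − rank ∂_2 = (5 − 4) − 0 = 1, and there is no ∂_2, so H_1 = Z.

Hence the Betti numbers are b_0 = 1, b_1 = 1.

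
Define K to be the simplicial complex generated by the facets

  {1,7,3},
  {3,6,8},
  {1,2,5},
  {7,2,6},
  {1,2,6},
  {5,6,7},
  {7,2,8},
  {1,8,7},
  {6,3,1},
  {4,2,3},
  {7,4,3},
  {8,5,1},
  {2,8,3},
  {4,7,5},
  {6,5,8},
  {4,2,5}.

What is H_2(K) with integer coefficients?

K has 8 vertices, 24 edges, 16 triangles.
rank ∂_2 = 15, rank ∂_3 = 0 ⇒ b_2 = 16 − 15 − 0 = 1. So H_2 = Z.

H_2 ≅ Z.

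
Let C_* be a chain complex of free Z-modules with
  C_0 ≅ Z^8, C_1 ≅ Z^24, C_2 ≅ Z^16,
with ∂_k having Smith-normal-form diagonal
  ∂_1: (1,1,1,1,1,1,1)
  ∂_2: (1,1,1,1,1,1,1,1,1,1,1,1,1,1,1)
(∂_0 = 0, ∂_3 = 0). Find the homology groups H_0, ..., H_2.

H_0: b_0 = 8 − 0 − 7 = 1; torsion from ∂_1 factors > 1: none. So H_0 = Z.
H_1: b_1 = 24 − 7 − 15 = 2; torsion from ∂_2 factors > 1: none. So H_1 = Z^2.
H_2: b_2 = 16 − 15 − 0 = 1; torsion from ∂_3 factors > 1: none. So H_2 = Z.

H_0 = Z,  H_1 = Z^2,  H_2 = Z.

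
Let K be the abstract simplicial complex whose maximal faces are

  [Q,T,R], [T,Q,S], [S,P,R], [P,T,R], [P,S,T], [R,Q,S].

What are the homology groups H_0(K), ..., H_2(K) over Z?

Fix the vertex order P < Q < R < S < T and write every simplex with vertices in increasing order. Then dim K = 2 and the simplices of K are:

  0-simplices (5): P, Q, R, S, T
  1-simplices (9): PR, PS, PT, QR, QS, QT, RS, RT, ST
  2-simplices (6): PRS, PRT, PST, QRS, QRT, QST

Hence C_0 ≅ Z^5, C_1 ≅ Z^9, C_2 ≅ Z^6.

Boundary ∂_1: C_1 → C_0 sends each edge [p,q] (with p < q) to q − p. For instance
  ∂QR = R − Q.
The 5×9 boundary matrix has rank 4 and Smith normal form diag(1,1,1,1).

The boundary map ∂_2: C_2 → C_1 maps a triangle to the signed sum of its edges. For instance
  ∂PRT = RT − PT + PR,
  ∂QRT = RT − QT + QR.
The resulting 9×6 matrix has rank 5, and its Smith normal form has invariant factors (1,1,1,1,1).

Now H_k = ker ∂_k / im ∂_{k+1}, so:

  H_0: rank C_0 − rank ∂_1 = 5 − 4 = 1, and the invariant factors of ∂_1 are all 1, so H_0 ≅ Z.
  H_1: rank ker ∂_1 − rank ∂_2 = (9 − 4) − 5 = 0, and the invariant factors of ∂_2 are all 1, so H_1 ≅ 0.
  H_2: rank ker ∂_2 − rank ∂_3 = (6 − 5) − 0 = 1, and there is no ∂_3, so H_2 ≅ Z.

As a check, the Euler characteristic is 5 − 9 + 6 = 2, which agrees with 1 − 0 + 1 = 2.

H_0 ≅ Z,  H_1 = 0,  H_2 ≅ Z.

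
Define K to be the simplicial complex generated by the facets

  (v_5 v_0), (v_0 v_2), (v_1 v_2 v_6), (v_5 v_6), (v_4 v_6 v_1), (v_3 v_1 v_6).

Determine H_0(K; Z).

H_0 ≅ Z.

Order the vertices as v_0 < v_1 < v_2 < v_3 < v_4 < v_5 < v_6. Listing each simplex with vertices in this order, K has dimension 2 with simplices:

  0-simplices (7): [v_0], [v_1], [v_2], [v_3], [v_4], [v_5], [v_6]
  1-simplices (10): [v_0,v_2], [v_0,v_5], [v_1,v_2], [v_1,v_3], [v_1,v_4], [v_1,v_6], [v_2,v_6], [v_3,v_6], [v_4,v_6], [v_5,v_6]
  2-simplices (3): [v_1,v_2,v_6], [v_1,v_3,v_6], [v_1,v_4,v_6]

Hence C_0 ≅ Z^7, C_1 ≅ Z^10, C_2 ≅ Z^3.

∂_1: C_1 → C_0 sends each edge [p,q] (with p < q) to q − p.
As a 7×10 matrix over Z this has rank 6, with invariant factors (1,1,1,1,1,1).

The boundary map ∂_2: C_2 → C_1 acts by ∂[p,q,r] = [q,r] − [p,r] + [p,q]. For instance
  ∂[v_1,v_2,v_6] = [v_2,v_6] − [v_1,v_6] + [v_1,v_2],
  ∂[v_1,v_3,v_6] = [v_3,v_6] − [v_1,v_6] + [v_1,v_3].
As a 10×3 matrix over Z this has rank 3, with invariant factors (1,1,1).

From H_k ≅ ker(∂_k) / im(∂_{k+1}) we obtain:

  H_0: rank C_0 − rank ∂_1 = 7 − 6 = 1, and the invariant factors of ∂_1 are all 1, so H_0 ≅ Z.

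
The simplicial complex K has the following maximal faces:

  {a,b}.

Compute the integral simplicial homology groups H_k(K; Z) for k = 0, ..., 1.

H_0 = Z,  H_1 = 0.

We work with the vertex ordering a < b. The simplices of K, each written with vertices in increasing order, are:

  0-simplices (2): a, b
  1-simplices (1): ab

giving chain groups C_0 ≅ Z^2, C_1 ≅ Z^1.

The boundary map ∂_1: C_1 → C_0 maps an edge to its endpoints' difference, ∂[p,q] = q − p. For instance
  ∂ab = b − a.
The resulting 2×1 matrix has rank 1, and its Smith normal form has invariant factors (1).

Computing H_k = (kernel of ∂_k) / (image of ∂_{k+1}):

  H_0: rank C_0 − rank ∂_1 = 2 − 1 = 1, and the invariant factors of ∂_1 are all 1, so H_0 = Z.
  H_1: rank ker ∂_1 − rank ∂_2 = (1 − 1) − 0 = 0, and there is no ∂_2, so H_1 = 0.

As a check, the Euler characteristic is 2 − 1 = 1, which agrees with 1 − 0 = 1.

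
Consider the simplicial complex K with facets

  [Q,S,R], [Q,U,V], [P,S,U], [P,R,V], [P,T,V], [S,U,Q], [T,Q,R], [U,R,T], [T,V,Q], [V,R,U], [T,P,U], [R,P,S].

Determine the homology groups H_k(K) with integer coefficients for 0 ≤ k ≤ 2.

We work with the vertex ordering P < Q < R < S < T < U < V. The simplices of K, each written with vertices in increasing order, are:

  0-simplices (7): P, Q, R, S, T, U, V
  1-simplices (18): PR, PS, PT, PU, PV, QR, QS, QT, QU, QV, RS, RT, RU, RV, SU, TU, TV, UV
  2-simplices (12): PRS, PRV, PSU, PTU, PTV, QRS, QRT, QSU, QTV, QUV, RTU, RUV

Hence C_0 ≅ Z^7, C_1 ≅ Z^18, C_2 ≅ Z^12.

Boundary ∂_1: C_1 → C_0 maps an edge to its endpoints' difference, ∂[p,q] = q − p. For instance
  ∂TV = V − T.
This gives a 7×18 integer matrix of rank 6; reducing to Smith normal form yields diagonal entries (1,1,1,1,1,1).

The boundary map ∂_2: C_2 → C_1 maps a triangle to the signed sum of its edges. For instance
  ∂QUV = UV − QV + QU,
  ∂RTU = TU − RU + RT.
The 18×12 boundary matrix has rank 12 and Smith normal form diag(1,1,1,1,1,1,1,1,1,1,1,2).

Computing H_k = (kernel of ∂_k) / (image of ∂_{k+1}):

  H_0: rank C_0 − rank ∂_1 = 7 − 6 = 1, and the invariant factors of ∂_1 are all 1, so H_0 = Z.
  H_1: rank ker ∂_1 − rank ∂_2 = (18 − 6) − 12 = 0, and ∂_2 has invariant factor 2 > 1, so H_1 = Z_2.
  H_2: rank ker ∂_2 − rank ∂_3 = (12 − 12) − 0 = 0, and there is no ∂_3, so H_2 = 0.

As a check, the Euler characteristic is 7 − 18 + 12 = 1, which agrees with 1 − 0 + 0 = 1.

H_0 = Z,  H_1 = Z_2,  H_2 = 0.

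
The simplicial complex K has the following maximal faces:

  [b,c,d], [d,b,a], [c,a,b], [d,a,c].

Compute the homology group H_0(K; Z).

We work with the vertex ordering a < b < c < d. The simplices of K, each written with vertices in increasing order, are:

  0-simplices (4): a, b, c, d
  1-simplices (6): ab, ac, ad, bc, bd, cd
  2-simplices (4): abc, abd, acd, bcd

so the chain groups are C_0 ≅ Z^4, C_1 ≅ Z^6, C_2 ≅ Z^4.

∂_1: C_1 → C_0 is given by ∂[p,q] = [q] − [p]. For instance
  ∂ab = b − a.
The resulting 4×6 matrix has rank 3, and its Smith normal form has invariant factors (1,1,1).

Boundary ∂_2: C_2 → C_1 acts by ∂[p,q,r] = [q,r] − [p,r] + [p,q]. For instance
  ∂bcd = cd − bd + bc,
  ∂abc = bc − ac + ab.
As a 6×4 matrix over Z this has rank 3, with invariant factors (1,1,1).

Computing H_k = (kernel of ∂_k) / (image of ∂_{k+1}):

  H_0: rank C_0 − rank ∂_1 = 4 − 3 = 1, and the invariant factors of ∂_1 are all 1, so H_0 = Z.

(K is a triangulation of the 2-sphere S^2.)

H_0 = Z.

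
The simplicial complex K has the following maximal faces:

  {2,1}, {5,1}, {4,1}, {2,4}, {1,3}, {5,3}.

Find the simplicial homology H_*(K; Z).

H_0 = Z,  H_1 = Z^2.

Fix the vertex order 1 < 2 < 3 < 4 < 5 and write every simplex with vertices in increasing order. Then dim K = 1 and the simplices of K are:

  0-simplices (5): [1], [2], [3], [4], [5]
  1-simplices (6): [1,2], [1,3], [1,4], [1,5], [2,4], [3,5]

so the chain groups are C_0 ≅ Z^5, C_1 ≅ Z^6.

Boundary ∂_1: C_1 → C_0 sends each edge [p,q] (with p < q) to q − p.
The resulting 5×6 matrix has rank 4, and its Smith normal form has invariant factors (1,1,1,1).

From H_k ≅ ker(∂_k) / im(∂_{k+1}) we obtain:

  H_0: rank C_0 − rank ∂_1 = 5 − 4 = 1, and the invariant factors of ∂_1 are all 1, so H_0 ≅ Z.
  H_1: rank ker ∂_1 − rank ∂_2 = (6 − 4) − 0 = 2, and there is no ∂_2, so H_1 ≅ Z^2.

As a check, the Euler characteristic is 5 − 6 = -1, which agrees with 1 − 2 = -1.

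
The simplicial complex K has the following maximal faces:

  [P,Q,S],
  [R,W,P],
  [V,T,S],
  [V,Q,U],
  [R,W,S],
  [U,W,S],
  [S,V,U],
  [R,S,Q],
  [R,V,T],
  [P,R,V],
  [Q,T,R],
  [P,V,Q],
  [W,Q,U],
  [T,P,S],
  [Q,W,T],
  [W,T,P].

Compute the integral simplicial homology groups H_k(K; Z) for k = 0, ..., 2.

K has 8 vertices, 24 edges, 16 triangles.
rank ∂_0 = 0, rank ∂_1 = 7 ⇒ b_0 = 8 − 0 − 7 = 1; all invariant factors of ∂_1 are 1 so no torsion. So H_0 ≅ Z.
rank ∂_1 = 7, rank ∂_2 = 15 ⇒ b_1 = 24 − 7 − 15 = 2; all invariant factors of ∂_2 are 1 so no torsion. So H_1 ≅ Z^2.
rank ∂_2 = 15, rank ∂_3 = 0 ⇒ b_2 = 16 − 15 − 0 = 1. So H_2 ≅ Z.

H_0 ≅ Z,  H_1 ≅ Z^2,  H_2 ≅ Z.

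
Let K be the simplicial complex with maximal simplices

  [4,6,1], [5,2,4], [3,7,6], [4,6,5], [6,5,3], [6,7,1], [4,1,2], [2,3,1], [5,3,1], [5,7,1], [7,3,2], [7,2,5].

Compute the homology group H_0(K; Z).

H_0 = Z.

We work with the vertex ordering 1 < 2 < 3 < 4 < 5 < 6 < 7. The simplices of K, each written with vertices in increasing order, are:

  0-simplices (7): [1], [2], [3], [4], [5], [6], [7]
  1-simplices (18): [1,2], [1,3], [1,4], [1,5], [1,6], [1,7], [2,3], [2,4], [2,5], [2,7], [3,5], [3,6], [3,7], [4,5], [4,6], [5,6], [5,7], [6,7]
  2-simplices (12): [1,2,3], [1,2,4], [1,3,5], [1,4,6], [1,5,7], [1,6,7], [2,3,7], [2,4,5], [2,5,7], [3,5,6], [3,6,7], [4,5,6]

so the chain groups are C_0 ≅ Z^7, C_1 ≅ Z^18, C_2 ≅ Z^12.

Boundary ∂_1: C_1 → C_0 is given by ∂[p,q] = [q] − [p]. For instance
  ∂[4,6] = [6] − [4].
The resulting 7×18 matrix has rank 6, and its Smith normal form has invariant factors (1,1,1,1,1,1).

The boundary map ∂_2: C_2 → C_1 sends each 2-simplex [p,q,r] to [q,r] − [p,r] + [p,q]. For instance
  ∂[1,2,3] = [2,3] − [1,3] + [1,2],
  ∂[1,4,6] = [4,6] − [1,6] + [1,4].
As a 18×12 matrix over Z this has rank 12, with invariant factors (1,1,1,1,1,1,1,1,1,1,1,2).

Now H_k = ker ∂_k / im ∂_{k+1}, so:

  H_0: rank C_0 − rank ∂_1 = 7 − 6 = 1, and the invariant factors of ∂_1 are all 1, so H_0 ≅ Z.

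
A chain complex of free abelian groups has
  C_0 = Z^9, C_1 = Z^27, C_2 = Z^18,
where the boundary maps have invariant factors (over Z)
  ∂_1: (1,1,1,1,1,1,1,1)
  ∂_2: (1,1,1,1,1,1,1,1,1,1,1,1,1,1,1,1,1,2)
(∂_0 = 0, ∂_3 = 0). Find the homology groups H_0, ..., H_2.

H_0 = Z,  H_1 = Z × Z/2,  H_2 = 0.

H_0: b_0 = 9 − 0 − 8 = 1; torsion from ∂_1 factors > 1: none. So H_0 = Z.
H_1: b_1 = 27 − 8 − 18 = 1; torsion from ∂_2 factors > 1: [2]. So H_1 = Z × Z/2.
H_2: b_2 = 18 − 18 − 0 = 0; torsion from ∂_3 factors > 1: none. So H_2 = 0.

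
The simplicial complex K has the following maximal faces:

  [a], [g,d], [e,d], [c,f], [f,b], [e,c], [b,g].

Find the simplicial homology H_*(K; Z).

H_0 ≅ Z^2,  H_1 ≅ Z.

We work with the vertex ordering a < b < c < d < e < f < g. The simplices of K, each written with vertices in increasing order, are:

  0-simplices (7): a, b, c, d, e, f, g
  1-simplices (6): bf, bg, ce, cf, de, dg

Hence C_0 ≅ Z^7, C_1 ≅ Z^6.

∂_1: C_1 → C_0 maps an edge to its endpoints' difference, ∂[p,q] = q − p. For instance
  ∂ce = e − c.
The resulting 7×6 matrix has rank 5, and its Smith normal form has invariant factors (1,1,1,1,1).

Reading off H_k = ker ∂_k / im ∂_{k+1}:

  H_0: rank C_0 − rank ∂_1 = 7 − 5 = 2, and the invariant factors of ∂_1 are all 1, so H_0 = Z^2.
  H_1: rank ker ∂_1 − rank ∂_2 = (6 − 5) − 0 = 1, and there is no ∂_2, so H_1 = Z.

As a check, the Euler characteristic is 7 − 6 = 1, which agrees with 2 − 1 = 1.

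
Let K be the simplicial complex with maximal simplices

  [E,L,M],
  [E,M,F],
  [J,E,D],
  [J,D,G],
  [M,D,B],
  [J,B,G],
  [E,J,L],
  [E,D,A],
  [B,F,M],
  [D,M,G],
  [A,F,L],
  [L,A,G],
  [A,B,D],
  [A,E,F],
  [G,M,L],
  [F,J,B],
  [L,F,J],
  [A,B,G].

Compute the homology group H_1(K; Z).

H_1 ≅ Z × Z/2.

Fix the vertex order A < B < D < E < F < G < J < L < M and write every simplex with vertices in increasing order. Then dim K = 2 and the simplices of K are:

  0-simplices (9): A, B, D, E, F, G, J, L, M
  1-simplices (27): AB, AD, AE, AF, AG, AL, BD, BF, BG, BJ, BM, DE, DG, DJ, DM, EF, EJ, EL, EM, FJ, FL, FM, GJ, GL, GM, JL, LM
  2-simplices (18): ABD, ABG, ADE, AEF, AFL, AGL, BDM, BFJ, BFM, BGJ, DEJ, DGJ, DGM, EFM, EJL, ELM, FJL, GLM

Hence C_0 ≅ Z^9, C_1 ≅ Z^27, C_2 ≅ Z^18.

∂_1: C_1 → C_0 maps an edge to its endpoints' difference, ∂[p,q] = q − p. For instance
  ∂GM = M − G.
This gives a 9×27 integer matrix of rank 8; reducing to Smith normal form yields diagonal entries (1,1,1,1,1,1,1,1).

The boundary map ∂_2: C_2 → C_1 maps a triangle to the signed sum of its edges. For instance
  ∂ABD = BD − AD + AB,
  ∂DGJ = GJ − DJ + DG.
This gives a 27×18 integer matrix of rank 18; reducing to Smith normal form yields diagonal entries (1,1,1,1,1,1,1,1,1,1,1,1,1,1,1,1,1,2).

From H_k ≅ ker(∂_k) / im(∂_{k+1}) we obtain:

  H_1: rank ker ∂_1 − rank ∂_2 = (27 − 8) − 18 = 1, and ∂_2 has invariant factor 2 > 1, so H_1 ≅ Z × Z/2.

(K is a triangulation of the Klein bottle.)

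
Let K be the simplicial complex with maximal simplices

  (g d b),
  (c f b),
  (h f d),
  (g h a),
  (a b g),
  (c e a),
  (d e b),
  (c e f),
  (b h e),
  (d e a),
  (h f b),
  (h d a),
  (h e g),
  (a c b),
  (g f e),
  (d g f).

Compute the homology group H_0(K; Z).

H_0 ≅ Z.

We work with the vertex ordering a < b < c < d < e < f < g < h. The simplices of K, each written with vertices in increasing order, are:

  0-simplices (8): a, b, c, d, e, f, g, h
  1-simplices (24): ab, ac, ad, ae, ag, ah, bc, bd, be, bf, bg, bh, ce, cf, de, df, dg, dh, ef, eg, eh, fg, fh, gh
  2-simplices (16): abc, abg, ace, ade, adh, agh, bcf, bde, bdg, beh, bfh, cef, dfg, dfh, efg, egh

giving chain groups C_0 ≅ Z^8, C_1 ≅ Z^24, C_2 ≅ Z^16.

Boundary ∂_1: C_1 → C_0 maps an edge to its endpoints' difference, ∂[p,q] = q − p.
As a 8×24 matrix over Z this has rank 7, with invariant factors (1,1,1,1,1,1,1).

Boundary ∂_2: C_2 → C_1 maps a triangle to the signed sum of its edges. For instance
  ∂agh = gh − ah + ag,
  ∂bcf = cf − bf + bc.
This gives a 24×16 integer matrix of rank 15; reducing to Smith normal form yields diagonal entries (1,1,1,1,1,1,1,1,1,1,1,1,1,1,1).

From H_k ≅ ker(∂_k) / im(∂_{k+1}) we obtain:

  H_0: rank C_0 − rank ∂_1 = 8 − 7 = 1, and the invariant factors of ∂_1 are all 1, so H_0 = Z.

(K is a triangulation of the torus T^2.)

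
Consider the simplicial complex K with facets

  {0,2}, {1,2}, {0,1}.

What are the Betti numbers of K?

K has 3 vertices, 3 edges.
rank ∂_0 = 0, rank ∂_1 = 2 ⇒ b_0 = 3 − 0 − 2 = 1; all invariant factors of ∂_1 are 1 so no torsion. So H_0 ≅ Z.
rank ∂_1 = 2, rank ∂_2 = 0 ⇒ b_1 = 3 − 2 − 0 = 1. So H_1 ≅ Z.

b_0 = 1, b_1 = 1.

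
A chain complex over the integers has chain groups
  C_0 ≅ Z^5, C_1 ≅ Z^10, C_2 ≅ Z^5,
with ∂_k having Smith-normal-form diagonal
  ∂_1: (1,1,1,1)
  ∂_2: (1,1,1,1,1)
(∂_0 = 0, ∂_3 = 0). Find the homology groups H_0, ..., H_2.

H_0 ≅ Z,  H_1 ≅ Z,  H_2 = 0.

H_0: b_0 = 5 − 0 − 4 = 1; torsion from ∂_1 factors > 1: none. So H_0 ≅ Z.
H_1: b_1 = 10 − 4 − 5 = 1; torsion from ∂_2 factors > 1: none. So H_1 ≅ Z.
H_2: b_2 = 5 − 5 − 0 = 0; torsion from ∂_3 factors > 1: none. So H_2 ≅ 0.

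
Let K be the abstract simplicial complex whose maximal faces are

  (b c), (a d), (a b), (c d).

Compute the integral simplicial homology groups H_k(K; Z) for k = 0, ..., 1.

H_0 = Z,  H_1 = Z.

K has 4 vertices, 4 edges.
rank ∂_0 = 0, rank ∂_1 = 3 ⇒ b_0 = 4 − 0 − 3 = 1; all invariant factors of ∂_1 are 1 so no torsion. So H_0 ≅ Z.
rank ∂_1 = 3, rank ∂_2 = 0 ⇒ b_1 = 4 − 3 − 0 = 1. So H_1 ≅ Z.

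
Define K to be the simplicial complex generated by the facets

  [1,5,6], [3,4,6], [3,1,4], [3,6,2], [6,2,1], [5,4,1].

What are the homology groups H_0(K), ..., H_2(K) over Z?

Fix the vertex order 1 < 2 < 3 < 4 < 5 < 6 and write every simplex with vertices in increasing order. Then dim K = 2 and the simplices of K are:

  0-simplices (6): [1], [2], [3], [4], [5], [6]
  1-simplices (12): [1,2], [1,3], [1,4], [1,5], [1,6], [2,3], [2,6], [3,4], [3,6], [4,5], [4,6], [5,6]
  2-simplices (6): [1,2,6], [1,3,4], [1,4,5], [1,5,6], [2,3,6], [3,4,6]

giving chain groups C_0 ≅ Z^6, C_1 ≅ Z^12, C_2 ≅ Z^6.

Boundary ∂_1: C_1 → C_0 maps an edge to its endpoints' difference, ∂[p,q] = q − p. For instance
  ∂[1,6] = [6] − [1].
As a 6×12 matrix over Z this has rank 5, with invariant factors (1,1,1,1,1).

The boundary map ∂_2: C_2 → C_1 maps a triangle to the signed sum of its edges. For instance
  ∂[3,4,6] = [4,6] − [3,6] + [3,4],
  ∂[1,5,6] = [5,6] − [1,6] + [1,5].
The resulting 12×6 matrix has rank 6, and its Smith normal form has invariant factors (1,1,1,1,1,1).

Reading off H_k = ker ∂_k / im ∂_{k+1}:

  H_0: rank C_0 − rank ∂_1 = 6 − 5 = 1, and the invariant factors of ∂_1 are all 1, so H_0 = Z.
  H_1: rank ker ∂_1 − rank ∂_2 = (12 − 5) − 6 = 1, and the invariant factors of ∂_2 are all 1, so H_1 = Z.
  H_2: rank ker ∂_2 − rank ∂_3 = (6 − 6) − 0 = 0, and there is no ∂_3, so H_2 = 0.

H_0 ≅ Z,  H_1 ≅ Z,  H_2 = 0.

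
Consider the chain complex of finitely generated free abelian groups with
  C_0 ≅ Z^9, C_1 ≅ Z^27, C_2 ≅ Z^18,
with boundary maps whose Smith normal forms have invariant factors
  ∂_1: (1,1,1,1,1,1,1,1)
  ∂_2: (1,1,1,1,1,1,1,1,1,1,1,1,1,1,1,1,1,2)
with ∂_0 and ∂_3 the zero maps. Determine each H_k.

H_0: b_0 = 9 − 0 − 8 = 1; torsion from ∂_1 factors > 1: none. So H_0 = Z.
H_1: b_1 = 27 − 8 − 18 = 1; torsion from ∂_2 factors > 1: [2]. So H_1 = Z ⊕ Z_2.
H_2: b_2 = 18 − 18 − 0 = 0; torsion from ∂_3 factors > 1: none. So H_2 = 0.

H_0 = Z,  H_1 = Z ⊕ Z_2,  H_2 = 0.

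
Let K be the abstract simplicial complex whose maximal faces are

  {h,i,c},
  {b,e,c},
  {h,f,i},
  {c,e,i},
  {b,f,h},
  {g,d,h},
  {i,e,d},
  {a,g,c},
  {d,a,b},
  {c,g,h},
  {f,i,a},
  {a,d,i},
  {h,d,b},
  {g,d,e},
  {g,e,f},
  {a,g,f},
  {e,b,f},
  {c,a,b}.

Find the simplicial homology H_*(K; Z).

Fix the vertex order a < b < c < d < e < f < g < h < i and write every simplex with vertices in increasing order. Then dim K = 2 and the simplices of K are:

  0-simplices (9): a, b, c, d, e, f, g, h, i
  1-simplices (27): ab, ac, ad, af, ag, ai, bc, bd, be, bf, bh, ce, cg, ch, ci, de, dg, dh, di, ef, eg, ei, fg, fh, fi, gh, hi
  2-simplices (18): abc, abd, acg, adi, afg, afi, bce, bdh, bef, bfh, cei, cgh, chi, deg, dei, dgh, efg, fhi

so the chain groups are C_0 ≅ Z^9, C_1 ≅ Z^27, C_2 ≅ Z^18.

Boundary ∂_1: C_1 → C_0 sends each edge [p,q] (with p < q) to q − p. For instance
  ∂bc = c − b.
The resulting 9×27 matrix has rank 8, and its Smith normal form has invariant factors (1,1,1,1,1,1,1,1).

Boundary ∂_2: C_2 → C_1 acts by ∂[p,q,r] = [q,r] − [p,r] + [p,q]. For instance
  ∂bdh = dh − bh + bd,
  ∂abd = bd − ad + ab.
As a 27×18 matrix over Z this has rank 17, with invariant factors (1,1,1,1,1,1,1,1,1,1,1,1,1,1,1,1,1).

Now H_k = ker ∂_k / im ∂_{k+1}, so:

  H_0: rank C_0 − rank ∂_1 = 9 − 8 = 1, and the invariant factors of ∂_1 are all 1, so H_0 = Z.
  H_1: rank ker ∂_1 − rank ∂_2 = (27 − 8) − 17 = 2, and the invariant factors of ∂_2 are all 1, so H_1 = Z^2.
  H_2: rank ker ∂_2 − rank ∂_3 = (18 − 17) − 0 = 1, and there is no ∂_3, so H_2 = Z.

H_0 = Z,  H_1 = Z^2,  H_2 = Z.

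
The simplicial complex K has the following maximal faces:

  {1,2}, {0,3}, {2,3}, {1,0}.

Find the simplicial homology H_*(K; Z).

Take the total order 0 < 1 < 2 < 3 on the vertex set. Then K (dimension 1) consists of the simplices:

  0-simplices (4): [0], [1], [2], [3]
  1-simplices (4): [0,1], [0,3], [1,2], [2,3]

so the chain groups are C_0 ≅ Z^4, C_1 ≅ Z^4.

∂_1: C_1 → C_0 sends each edge [p,q] (with p < q) to q − p.
The resulting 4×4 matrix has rank 3, and its Smith normal form has invariant factors (1,1,1).

Reading off H_k = ker ∂_k / im ∂_{k+1}:

  H_0: rank C_0 − rank ∂_1 = 4 − 3 = 1, and the invariant factors of ∂_1 are all 1, so H_0 ≅ Z.
  H_1: rank ker ∂_1 − rank ∂_2 = (4 − 3) − 0 = 1, and there is no ∂_2, so H_1 ≅ Z.

H_0 = Z,  H_1 = Z.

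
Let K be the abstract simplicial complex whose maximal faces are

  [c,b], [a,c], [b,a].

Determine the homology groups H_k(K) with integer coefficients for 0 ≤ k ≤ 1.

Take the total order a < b < c on the vertex set. Then K (dimension 1) consists of the simplices:

  0-simplices (3): a, b, c
  1-simplices (3): ab, ac, bc

giving chain groups C_0 ≅ Z^3, C_1 ≅ Z^3.

Boundary ∂_1: C_1 → C_0 maps an edge to its endpoints' difference, ∂[p,q] = q − p.
The resulting 3×3 matrix has rank 2, and its Smith normal form has invariant factors (1,1).

Computing H_k = (kernel of ∂_k) / (image of ∂_{k+1}):

  H_0: rank C_0 − rank ∂_1 = 3 − 2 = 1, and the invariant factors of ∂_1 are all 1, so H_0 ≅ Z.
  H_1: rank ker ∂_1 − rank ∂_2 = (3 − 2) − 0 = 1, and there is no ∂_2, so H_1 ≅ Z.

As a check, the Euler characteristic is 3 − 3 = 0, which agrees with 1 − 1 = 0.

H_0 = Z,  H_1 = Z.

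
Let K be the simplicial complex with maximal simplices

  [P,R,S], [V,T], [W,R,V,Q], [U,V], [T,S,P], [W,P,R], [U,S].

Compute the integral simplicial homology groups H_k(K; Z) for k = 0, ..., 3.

H_0 = Z,  H_1 = Z^2,  H_2 = 0,  H_3 = 0.

Order the vertices as P < Q < R < S < T < U < V < W. Listing each simplex with vertices in this order, K has dimension 3 with simplices:

  0-simplices (8): P, Q, R, S, T, U, V, W
  1-simplices (15): PR, PS, PT, PW, QR, QV, QW, RS, RV, RW, ST, SU, TV, UV, VW
  2-simplices (7): PRS, PRW, PST, QRV, QRW, QVW, RVW
  3-simplices (1): QRVW

Hence C_0 ≅ Z^8, C_1 ≅ Z^15, C_2 ≅ Z^7, C_3 ≅ Z^1.

Boundary ∂_1: C_1 → C_0 is given by ∂[p,q] = [q] − [p]. For instance
  ∂RW = W − R.
The 8×15 boundary matrix has rank 7 and Smith normal form diag(1,1,1,1,1,1,1).

∂_2: C_2 → C_1 acts by ∂[p,q,r] = [q,r] − [p,r] + [p,q]. For instance
  ∂QVW = VW − QW + QV,
  ∂QRW = RW − QW + QR.
The 15×7 boundary matrix has rank 6 and Smith normal form diag(1,1,1,1,1,1).

The boundary map ∂_3: C_3 → C_2 sends each 3-simplex σ to the alternating sum Σ_i (−1)^i (σ with its i-th vertex removed). For instance
  ∂QRVW = RVW − QVW + QRW − QRV.
The resulting 7×1 matrix has rank 1, and its Smith normal form has invariant factors (1).

Computing H_k = (kernel of ∂_k) / (image of ∂_{k+1}):

  H_0: rank C_0 − rank ∂_1 = 8 − 7 = 1, and the invariant factors of ∂_1 are all 1, so H_0 ≅ Z.
  H_1: rank ker ∂_1 − rank ∂_2 = (15 − 7) − 6 = 2, and the invariant factors of ∂_2 are all 1, so H_1 ≅ Z^2.
  H_2: rank ker ∂_2 − rank ∂_3 = (7 − 6) − 1 = 0, and the invariant factors of ∂_3 are all 1, so H_2 ≅ 0.
  H_3: rank ker ∂_3 − rank ∂_4 = (1 − 1) − 0 = 0, and there is no ∂_4, so H_3 ≅ 0.

As a check, the Euler characteristic is 8 − 15 + 7 − 1 = -1, which agrees with 1 − 2 + 0 − 0 = -1.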